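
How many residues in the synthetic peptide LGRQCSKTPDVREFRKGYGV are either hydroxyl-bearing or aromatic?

4

Hydroxyl-bearing: S, T, Y. Aromatic: F, W, Y.
Hydroxyl-bearing residues here: S6, T8, Y18 (3).
Aromatic residues here: F14, Y18 (2).
Y is in both groups, so the 1 Y residue must not be double-counted.
Total = 3 + 2 − 1 = 4.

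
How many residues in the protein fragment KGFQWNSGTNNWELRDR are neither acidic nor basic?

12

Acidic: D, E. Basic: K, R, H. All other residues are neither.
Matching residues: G2, F3, Q4, W5, N6, S7, G8, T9, N10, N11, W12, L14.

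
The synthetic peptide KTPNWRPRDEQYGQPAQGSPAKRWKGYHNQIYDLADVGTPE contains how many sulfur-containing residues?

0

Cysteine (C, thiol) and methionine (M, thioether) are the two sulfur-containing amino acids.
None of the 41 residues belong to this group.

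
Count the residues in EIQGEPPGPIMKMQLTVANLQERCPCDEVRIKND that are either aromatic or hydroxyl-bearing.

1

Aromatic: F, W, Y. Hydroxyl-bearing: S, T, Y.
Aromatic residues here: none (0).
Hydroxyl-bearing residues here: T16 (1).
(Y belongs to both groups, but none appear in this sequence.) Total = 0 + 1 = 1.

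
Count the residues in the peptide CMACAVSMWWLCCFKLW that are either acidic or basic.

1

Acidic: D, E. Basic: H, K, R.
Acidic residues here: none (0).
Basic residues here: K15 (1).
The two groups share no amino acid, so total = 0 + 1 = 1.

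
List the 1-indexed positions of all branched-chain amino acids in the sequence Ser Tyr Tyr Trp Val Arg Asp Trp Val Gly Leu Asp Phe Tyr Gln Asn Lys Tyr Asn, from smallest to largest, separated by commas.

5, 9, 11

The BCAAs are Val, Leu, and Ile — aliphatic side chains with a branch point.
Matching residues: Val5, Val9, Leu11.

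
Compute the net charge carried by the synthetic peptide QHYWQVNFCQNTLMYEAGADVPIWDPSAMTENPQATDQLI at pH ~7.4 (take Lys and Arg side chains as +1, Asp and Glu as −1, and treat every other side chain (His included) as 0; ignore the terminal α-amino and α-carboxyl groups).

-5

Positive (K, R): none → +0.
Negative (D, E): E16, D20, D25, E31, D37 → −5.
Net charge = (+0) + (−5) = −5.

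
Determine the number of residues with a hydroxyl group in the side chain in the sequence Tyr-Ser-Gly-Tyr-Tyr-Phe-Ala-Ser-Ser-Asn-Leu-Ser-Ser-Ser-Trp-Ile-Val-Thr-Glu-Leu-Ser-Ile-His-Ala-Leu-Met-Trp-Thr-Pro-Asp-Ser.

Serine (S), threonine (T), and tyrosine (Y) each carry a hydroxyl group on the side chain.
Matching residues: Tyr1, Ser2, Tyr4, Tyr5, Ser8, Ser9, Ser12, Ser13, Ser14, Thr18, Ser21, Thr28, Ser31.

13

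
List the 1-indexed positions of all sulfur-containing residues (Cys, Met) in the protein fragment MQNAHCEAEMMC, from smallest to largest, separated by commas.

Matching residues: M1, C6, M10, M11, C12.

1, 6, 10, 11, 12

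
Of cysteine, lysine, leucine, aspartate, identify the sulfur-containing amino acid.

Cysteine (C, thiol) and methionine (M, thioether) are the two sulfur-containing amino acids.
Of the listed options, only cysteine belongs to this group.

cysteine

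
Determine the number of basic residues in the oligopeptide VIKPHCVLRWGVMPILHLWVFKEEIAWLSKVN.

6

Lysine (K), arginine (R), and histidine (H) have basic, nitrogen-containing side chains.
Matching residues: K3, H5, R9, H17, K22, K30.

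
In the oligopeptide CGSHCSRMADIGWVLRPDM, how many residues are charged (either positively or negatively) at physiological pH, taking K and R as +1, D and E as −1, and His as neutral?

4

Charged side chains at pH ~7.4: K, R (positive); D, E (negative).
Matching residues: R7, D10, R16, D18.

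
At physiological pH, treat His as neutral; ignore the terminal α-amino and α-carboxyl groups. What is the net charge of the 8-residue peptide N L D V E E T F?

-3

The side chains ionized at physiological pH are Lys/Arg (+1) and Asp/Glu (−1); with His treated as neutral, nothing else contributes.
Positive (K, R): none → +0.
Negative (D, E): D3, E5, E6 → −3.
Net charge = (+0) + (−3) = −3.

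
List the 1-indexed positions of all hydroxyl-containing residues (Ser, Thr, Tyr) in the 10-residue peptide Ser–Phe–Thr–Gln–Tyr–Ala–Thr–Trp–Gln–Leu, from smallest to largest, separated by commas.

1, 3, 5, 7

Matching residues: Ser1, Thr3, Tyr5, Thr7.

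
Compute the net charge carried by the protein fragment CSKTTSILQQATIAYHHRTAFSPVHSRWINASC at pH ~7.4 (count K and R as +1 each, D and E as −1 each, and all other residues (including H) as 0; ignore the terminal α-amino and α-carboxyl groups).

+3

Positive (K, R): K3, R18, R27 → +3.
Negative (D, E): none → −0.
Net charge = (+3) + (−0) = +3.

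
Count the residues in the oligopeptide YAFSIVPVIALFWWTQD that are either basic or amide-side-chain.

1

Basic: H, K, R. Amide-side-chain: N, Q.
Basic residues here: none (0).
Amide-side-chain residues here: Q16 (1).
The two groups share no amino acid, so total = 0 + 1 = 1.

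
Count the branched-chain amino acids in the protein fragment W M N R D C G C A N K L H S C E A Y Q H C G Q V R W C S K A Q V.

3

The BCAAs are Val, Leu, and Ile — aliphatic side chains with a branch point.
Matching residues: L12, V24, V32.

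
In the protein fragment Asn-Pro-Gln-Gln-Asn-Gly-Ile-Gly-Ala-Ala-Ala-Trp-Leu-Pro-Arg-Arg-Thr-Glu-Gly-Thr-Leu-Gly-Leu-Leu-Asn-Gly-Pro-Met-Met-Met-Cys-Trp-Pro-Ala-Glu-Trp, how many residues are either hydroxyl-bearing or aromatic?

5

Hydroxyl-bearing: S, T, Y. Aromatic: F, W, Y.
Hydroxyl-bearing residues here: Thr17, Thr20 (2).
Aromatic residues here: Trp12, Trp32, Trp36 (3).
(Y belongs to both groups, but none appear in this sequence.) Total = 2 + 3 = 5.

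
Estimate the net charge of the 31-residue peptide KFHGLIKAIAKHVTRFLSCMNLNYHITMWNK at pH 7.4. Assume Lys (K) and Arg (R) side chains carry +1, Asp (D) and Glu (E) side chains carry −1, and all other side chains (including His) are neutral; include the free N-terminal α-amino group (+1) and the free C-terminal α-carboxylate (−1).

+5

Positive (K, R): K1, K7, K11, R15, K31 → +5.
Negative (D, E): none → −0.
The N-terminus (+1) and C-terminus (−1) cancel.
Net charge = (+5) + (−0) = +5.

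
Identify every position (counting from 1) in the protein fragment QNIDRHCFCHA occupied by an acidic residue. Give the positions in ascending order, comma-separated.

Matching residues: D4.

4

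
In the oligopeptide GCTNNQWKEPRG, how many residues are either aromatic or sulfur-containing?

2

Aromatic: F, W, Y. Sulfur-containing: C, M.
Aromatic residues here: W7 (1).
Sulfur-containing residues here: C2 (1).
The two groups share no amino acid, so total = 1 + 1 = 2.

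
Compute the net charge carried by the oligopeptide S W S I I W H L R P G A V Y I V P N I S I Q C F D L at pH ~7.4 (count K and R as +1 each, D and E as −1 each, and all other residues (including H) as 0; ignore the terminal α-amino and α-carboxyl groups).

0

Positive (K, R): R9 → +1.
Negative (D, E): D25 → −1.
Net charge = (+1) + (−1) = 0.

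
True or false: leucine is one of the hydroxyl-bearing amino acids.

False

Serine (S), threonine (T), and tyrosine (Y) each carry a hydroxyl group on the side chain.
Leucine is not in this group.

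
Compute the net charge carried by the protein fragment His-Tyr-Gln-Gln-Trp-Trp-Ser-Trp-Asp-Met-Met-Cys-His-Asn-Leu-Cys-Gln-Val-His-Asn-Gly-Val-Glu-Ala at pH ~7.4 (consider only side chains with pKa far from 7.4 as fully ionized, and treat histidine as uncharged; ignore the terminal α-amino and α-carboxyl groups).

-2

At pH ~7.4 the Lys and Arg side chains are protonated (+1), the Asp and Glu side chains are deprotonated (−1), and with His taken as neutral all other side chains carry no charge.
Positive (K, R): none → +0.
Negative (D, E): Asp9, Glu23 → −2.
Net charge = (+0) + (−2) = −2.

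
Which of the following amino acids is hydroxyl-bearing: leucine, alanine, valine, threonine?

Serine (S), threonine (T), and tyrosine (Y) each carry a hydroxyl group on the side chain.
Of the listed options, only threonine belongs to this group.

threonine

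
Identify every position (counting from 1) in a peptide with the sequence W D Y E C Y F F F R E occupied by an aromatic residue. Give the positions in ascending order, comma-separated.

F, W, and Y each carry an aromatic ring on the side chain.
Matching residues: W1, Y3, Y6, F7, F8, F9.

1, 3, 6, 7, 8, 9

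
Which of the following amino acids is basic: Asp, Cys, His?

The basic amino acids are Lys (K), Arg (R), and His (H).
Of the listed options, only His belongs to this group.

His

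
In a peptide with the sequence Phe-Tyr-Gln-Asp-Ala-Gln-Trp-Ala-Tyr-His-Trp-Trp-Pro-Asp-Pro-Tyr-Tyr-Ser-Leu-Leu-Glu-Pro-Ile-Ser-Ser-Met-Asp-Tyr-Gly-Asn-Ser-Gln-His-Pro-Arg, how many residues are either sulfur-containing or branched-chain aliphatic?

4

Sulfur-containing: C, M. Branched-chain aliphatic: I, L, V.
Sulfur-containing residues here: Met26 (1).
Branched-chain aliphatic residues here: Leu19, Leu20, Ile23 (3).
The two groups share no amino acid, so total = 1 + 3 = 4.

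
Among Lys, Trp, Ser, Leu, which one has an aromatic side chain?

The aromatic amino acids are Phe (F, benzyl), Trp (W, indole), and Tyr (Y, phenol).
Of the listed options, only Trp belongs to this group.

Trp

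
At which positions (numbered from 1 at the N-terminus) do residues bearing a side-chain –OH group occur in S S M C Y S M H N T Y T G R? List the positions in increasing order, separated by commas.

S, T, and Y are the three residues with a side-chain hydroxyl.
Matching residues: S1, S2, Y5, S6, T10, Y11, T12.

1, 2, 5, 6, 10, 11, 12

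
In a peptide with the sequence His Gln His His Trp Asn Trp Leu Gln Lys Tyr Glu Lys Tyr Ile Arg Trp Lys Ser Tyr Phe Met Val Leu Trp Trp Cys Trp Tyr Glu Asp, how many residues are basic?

7

The basic amino acids are Lys (K), Arg (R), and His (H).
Matching residues: His1, His3, His4, Lys10, Lys13, Arg16, Lys18.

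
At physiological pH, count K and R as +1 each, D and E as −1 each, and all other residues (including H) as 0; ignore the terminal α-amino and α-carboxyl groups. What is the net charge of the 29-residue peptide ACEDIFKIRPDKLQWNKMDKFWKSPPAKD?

Positive (K, R): K7, R9, K12, K17, K20, K23, K28 → +7.
Negative (D, E): E3, D4, D11, D19, D29 → −5.
Net charge = (+7) + (−5) = +2.

+2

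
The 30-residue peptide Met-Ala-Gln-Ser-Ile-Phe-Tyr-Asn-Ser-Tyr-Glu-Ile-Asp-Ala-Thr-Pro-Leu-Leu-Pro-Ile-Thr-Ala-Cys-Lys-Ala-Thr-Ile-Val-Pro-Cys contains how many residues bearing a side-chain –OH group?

7

Serine (S), threonine (T), and tyrosine (Y) each carry a hydroxyl group on the side chain.
Matching residues: Ser4, Tyr7, Ser9, Tyr10, Thr15, Thr21, Thr26.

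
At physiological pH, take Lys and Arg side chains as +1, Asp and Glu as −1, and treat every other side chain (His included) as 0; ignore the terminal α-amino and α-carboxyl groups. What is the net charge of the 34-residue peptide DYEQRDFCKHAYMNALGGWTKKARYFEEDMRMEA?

-1

Positive (K, R): R5, K9, K21, K22, R24, R31 → +6.
Negative (D, E): D1, E3, D6, E27, E28, D29, E33 → −7.
Net charge = (+6) + (−7) = −1.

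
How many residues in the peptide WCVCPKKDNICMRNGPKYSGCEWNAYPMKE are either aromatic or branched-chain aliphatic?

6

Aromatic: F, W, Y. Branched-chain aliphatic: I, L, V.
Aromatic residues here: W1, Y18, W23, Y26 (4).
Branched-chain aliphatic residues here: V3, I10 (2).
The two groups share no amino acid, so total = 4 + 2 = 6.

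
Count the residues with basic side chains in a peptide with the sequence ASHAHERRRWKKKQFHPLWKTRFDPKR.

Lysine (K), arginine (R), and histidine (H) have basic, nitrogen-containing side chains.
Matching residues: H3, H5, R7, R8, R9, K11, K12, K13, H16, K20, R22, K26, R27.

13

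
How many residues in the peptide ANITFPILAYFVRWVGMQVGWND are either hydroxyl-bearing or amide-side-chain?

Hydroxyl-bearing: S, T, Y. Amide-side-chain: N, Q.
Hydroxyl-bearing residues here: T4, Y10 (2).
Amide-side-chain residues here: N2, Q18, N22 (3).
The two groups share no amino acid, so total = 2 + 3 = 5.

5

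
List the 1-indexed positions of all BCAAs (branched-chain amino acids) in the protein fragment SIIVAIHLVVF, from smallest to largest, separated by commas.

The BCAAs are Val, Leu, and Ile — aliphatic side chains with a branch point.
Matching residues: I2, I3, V4, I6, L8, V9, V10.

2, 3, 4, 6, 8, 9, 10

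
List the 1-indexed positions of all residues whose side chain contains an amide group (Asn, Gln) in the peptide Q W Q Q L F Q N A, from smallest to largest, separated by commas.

Matching residues: Q1, Q3, Q4, Q7, N8.

1, 3, 4, 7, 8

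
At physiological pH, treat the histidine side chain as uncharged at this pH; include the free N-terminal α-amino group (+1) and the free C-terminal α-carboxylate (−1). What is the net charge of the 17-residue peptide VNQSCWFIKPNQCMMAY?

At pH ~7.4 the Lys and Arg side chains are protonated (+1), the Asp and Glu side chains are deprotonated (−1), and with His taken as neutral all other side chains carry no charge.
Positive (K, R): K9 → +1.
Negative (D, E): none → −0.
The N-terminus (+1) and C-terminus (−1) cancel.
Net charge = (+1) + (−0) = +1.

+1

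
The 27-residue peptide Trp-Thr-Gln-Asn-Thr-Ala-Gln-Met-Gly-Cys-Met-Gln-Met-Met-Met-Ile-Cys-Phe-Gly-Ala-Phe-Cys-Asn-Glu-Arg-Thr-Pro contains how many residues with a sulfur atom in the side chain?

Only Cys (C) and Met (M) have a sulfur atom in the side chain.
Matching residues: Met8, Cys10, Met11, Met13, Met14, Met15, Cys17, Cys22.

8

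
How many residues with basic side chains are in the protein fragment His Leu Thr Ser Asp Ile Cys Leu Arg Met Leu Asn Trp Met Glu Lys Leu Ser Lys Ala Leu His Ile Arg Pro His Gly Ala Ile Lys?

8

Lysine (K), arginine (R), and histidine (H) have basic, nitrogen-containing side chains.
Matching residues: His1, Arg9, Lys16, Lys19, His22, Arg24, His26, Lys30.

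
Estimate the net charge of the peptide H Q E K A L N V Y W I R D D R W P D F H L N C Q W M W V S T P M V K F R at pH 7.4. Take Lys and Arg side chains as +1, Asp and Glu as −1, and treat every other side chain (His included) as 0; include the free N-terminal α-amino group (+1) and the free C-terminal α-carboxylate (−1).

+1

Positive (K, R): K4, R12, R15, K34, R36 → +5.
Negative (D, E): E3, D13, D14, D18 → −4.
The N-terminus (+1) and C-terminus (−1) cancel.
Net charge = (+5) + (−4) = +1.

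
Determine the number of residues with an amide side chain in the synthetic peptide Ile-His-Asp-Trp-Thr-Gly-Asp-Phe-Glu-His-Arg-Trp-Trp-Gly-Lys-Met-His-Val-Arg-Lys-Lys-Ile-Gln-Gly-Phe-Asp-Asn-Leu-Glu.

Asparagine (N) and glutamine (Q) have uncharged amide side chains.
Matching residues: Gln23, Asn27.

2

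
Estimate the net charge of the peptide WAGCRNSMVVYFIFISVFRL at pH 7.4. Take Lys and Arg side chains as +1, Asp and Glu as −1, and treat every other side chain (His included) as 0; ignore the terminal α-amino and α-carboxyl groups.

+2

Positive (K, R): R5, R19 → +2.
Negative (D, E): none → −0.
Net charge = (+2) + (−0) = +2.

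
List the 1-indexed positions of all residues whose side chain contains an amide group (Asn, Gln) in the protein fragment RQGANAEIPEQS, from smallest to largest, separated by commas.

Matching residues: Q2, N5, Q11.

2, 5, 11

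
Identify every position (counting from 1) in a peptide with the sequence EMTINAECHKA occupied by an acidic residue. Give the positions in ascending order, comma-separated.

1, 7

The acidic residues are Asp (D) and Glu (E), whose side chains end in a carboxylate group.
Matching residues: E1, E7.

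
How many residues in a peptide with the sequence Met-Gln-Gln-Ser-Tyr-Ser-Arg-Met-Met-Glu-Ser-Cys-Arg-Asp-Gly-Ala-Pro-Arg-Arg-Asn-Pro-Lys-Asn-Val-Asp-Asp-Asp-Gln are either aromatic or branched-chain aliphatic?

2

Aromatic: F, W, Y. Branched-chain aliphatic: I, L, V.
Aromatic residues here: Tyr5 (1).
Branched-chain aliphatic residues here: Val24 (1).
The two groups share no amino acid, so total = 1 + 1 = 2.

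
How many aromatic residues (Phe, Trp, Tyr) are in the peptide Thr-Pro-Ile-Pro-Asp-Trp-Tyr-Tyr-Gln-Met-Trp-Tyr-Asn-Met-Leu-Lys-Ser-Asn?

Matching residues: Trp6, Tyr7, Tyr8, Trp11, Tyr12.

5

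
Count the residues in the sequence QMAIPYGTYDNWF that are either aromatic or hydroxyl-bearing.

Aromatic: F, W, Y. Hydroxyl-bearing: S, T, Y.
Aromatic residues here: Y6, Y9, W12, F13 (4).
Hydroxyl-bearing residues here: Y6, T8, Y9 (3).
Y is in both groups, so the 2 Y residues must not be double-counted.
Total = 4 + 3 − 2 = 5.

5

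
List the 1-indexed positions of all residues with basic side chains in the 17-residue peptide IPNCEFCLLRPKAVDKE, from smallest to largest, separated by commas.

10, 12, 16

Lysine (K), arginine (R), and histidine (H) have basic, nitrogen-containing side chains.
Matching residues: R10, K12, K16.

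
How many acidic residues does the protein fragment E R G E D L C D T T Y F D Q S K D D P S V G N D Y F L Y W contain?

The acidic residues are Asp (D) and Glu (E), whose side chains end in a carboxylate group.
Matching residues: E1, E4, D5, D8, D13, D17, D18, D24.

8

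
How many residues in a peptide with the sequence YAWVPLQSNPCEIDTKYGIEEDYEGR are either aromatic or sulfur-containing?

Aromatic: F, W, Y. Sulfur-containing: C, M.
Aromatic residues here: Y1, W3, Y17, Y23 (4).
Sulfur-containing residues here: C11 (1).
The two groups share no amino acid, so total = 4 + 1 = 5.

5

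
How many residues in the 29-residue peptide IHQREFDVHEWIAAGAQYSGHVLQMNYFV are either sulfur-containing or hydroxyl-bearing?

Sulfur-containing: C, M. Hydroxyl-bearing: S, T, Y.
Sulfur-containing residues here: M25 (1).
Hydroxyl-bearing residues here: Y18, S19, Y27 (3).
The two groups share no amino acid, so total = 1 + 3 = 4.

4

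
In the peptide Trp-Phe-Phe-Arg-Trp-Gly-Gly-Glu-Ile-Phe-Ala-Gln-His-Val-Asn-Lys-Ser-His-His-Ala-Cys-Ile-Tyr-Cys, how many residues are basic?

The basic amino acids are Lys (K), Arg (R), and His (H).
Matching residues: Arg4, His13, Lys16, His18, His19.

5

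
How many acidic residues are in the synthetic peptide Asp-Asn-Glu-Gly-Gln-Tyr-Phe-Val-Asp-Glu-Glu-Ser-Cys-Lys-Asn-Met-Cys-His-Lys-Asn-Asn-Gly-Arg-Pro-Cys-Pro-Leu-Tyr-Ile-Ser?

Aspartate (D) and glutamate (E) have carboxylic-acid side chains and are the acidic amino acids.
Matching residues: Asp1, Glu3, Asp9, Glu10, Glu11.

5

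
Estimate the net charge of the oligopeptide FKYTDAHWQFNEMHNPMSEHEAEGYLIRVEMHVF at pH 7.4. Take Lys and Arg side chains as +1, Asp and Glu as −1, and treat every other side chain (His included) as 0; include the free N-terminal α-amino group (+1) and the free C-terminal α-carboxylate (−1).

-4

Positive (K, R): K2, R28 → +2.
Negative (D, E): D5, E12, E19, E21, E23, E30 → −6.
The N-terminus (+1) and C-terminus (−1) cancel.
Net charge = (+2) + (−6) = −4.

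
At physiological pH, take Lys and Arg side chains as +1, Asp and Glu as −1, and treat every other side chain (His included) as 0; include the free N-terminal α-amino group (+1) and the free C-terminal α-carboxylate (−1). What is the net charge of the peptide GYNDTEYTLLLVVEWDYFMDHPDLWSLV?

-6

Positive (K, R): none → +0.
Negative (D, E): D4, E6, E14, D16, D20, D23 → −6.
The N-terminus (+1) and C-terminus (−1) cancel.
Net charge = (+0) + (−6) = −6.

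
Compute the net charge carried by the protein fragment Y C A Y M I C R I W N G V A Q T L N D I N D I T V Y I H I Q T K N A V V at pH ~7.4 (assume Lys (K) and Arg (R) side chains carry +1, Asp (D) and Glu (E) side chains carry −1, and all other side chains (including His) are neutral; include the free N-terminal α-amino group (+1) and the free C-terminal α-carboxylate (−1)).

Positive (K, R): R8, K32 → +2.
Negative (D, E): D19, D22 → −2.
The N-terminus (+1) and C-terminus (−1) cancel.
Net charge = (+2) + (−2) = 0.

0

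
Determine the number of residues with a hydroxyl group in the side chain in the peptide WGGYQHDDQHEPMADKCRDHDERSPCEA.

2

Serine (S), threonine (T), and tyrosine (Y) each carry a hydroxyl group on the side chain.
Matching residues: Y4, S24.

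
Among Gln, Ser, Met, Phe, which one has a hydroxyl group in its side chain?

S, T, and Y are the three residues with a side-chain hydroxyl.
Of the listed options, only Ser belongs to this group.

Ser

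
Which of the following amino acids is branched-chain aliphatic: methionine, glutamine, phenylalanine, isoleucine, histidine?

isoleucine

Valine (V), leucine (L), and isoleucine (I) are the branched-chain amino acids.
Of the listed options, only isoleucine belongs to this group.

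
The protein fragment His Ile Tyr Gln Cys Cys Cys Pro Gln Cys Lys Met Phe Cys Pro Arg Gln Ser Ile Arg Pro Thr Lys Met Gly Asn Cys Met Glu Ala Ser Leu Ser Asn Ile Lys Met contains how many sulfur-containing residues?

10

Cysteine (C, thiol) and methionine (M, thioether) are the two sulfur-containing amino acids.
Matching residues: Cys5, Cys6, Cys7, Cys10, Met12, Cys14, Met24, Cys27, Met28, Met37.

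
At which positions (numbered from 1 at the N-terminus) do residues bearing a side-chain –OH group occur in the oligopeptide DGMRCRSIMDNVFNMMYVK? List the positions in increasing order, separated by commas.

The –OH-bearing residues are Ser, Thr (aliphatic alcohols), and Tyr (phenol).
Matching residues: S7, Y17.

7, 17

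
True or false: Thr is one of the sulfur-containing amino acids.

False

Only Cys (C) and Met (M) have a sulfur atom in the side chain.
Threonine is not in this group.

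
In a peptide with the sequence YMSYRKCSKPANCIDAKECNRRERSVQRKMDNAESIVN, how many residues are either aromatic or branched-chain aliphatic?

Aromatic: F, W, Y. Branched-chain aliphatic: I, L, V.
Aromatic residues here: Y1, Y4 (2).
Branched-chain aliphatic residues here: I14, V26, I36, V37 (4).
The two groups share no amino acid, so total = 2 + 4 = 6.

6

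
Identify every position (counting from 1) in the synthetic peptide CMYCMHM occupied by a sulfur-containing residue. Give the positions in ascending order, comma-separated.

Matching residues: C1, M2, C4, M5, M7.

1, 2, 4, 5, 7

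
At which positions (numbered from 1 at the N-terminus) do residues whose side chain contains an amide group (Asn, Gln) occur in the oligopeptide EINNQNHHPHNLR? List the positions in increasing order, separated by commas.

3, 4, 5, 6, 11

Matching residues: N3, N4, Q5, N6, N11.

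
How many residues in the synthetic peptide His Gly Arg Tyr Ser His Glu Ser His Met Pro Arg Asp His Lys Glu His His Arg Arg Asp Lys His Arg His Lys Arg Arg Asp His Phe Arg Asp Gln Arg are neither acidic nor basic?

Acidic: D, E. Basic: K, R, H. All other residues are neither.
Matching residues: Gly2, Tyr4, Ser5, Ser8, Met10, Pro11, Phe31, Gln34.

8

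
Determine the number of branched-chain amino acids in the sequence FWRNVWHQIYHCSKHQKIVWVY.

5

V, L, and I make up the branched-chain aliphatic group.
Matching residues: V5, I9, I18, V19, V21.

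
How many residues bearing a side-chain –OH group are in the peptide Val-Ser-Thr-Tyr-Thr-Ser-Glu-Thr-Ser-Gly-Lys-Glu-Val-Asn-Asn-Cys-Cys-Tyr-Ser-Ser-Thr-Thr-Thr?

13

Serine (S), threonine (T), and tyrosine (Y) each carry a hydroxyl group on the side chain.
Matching residues: Ser2, Thr3, Tyr4, Thr5, Ser6, Thr8, Ser9, Tyr18, Ser19, Ser20, Thr21, Thr22, Thr23.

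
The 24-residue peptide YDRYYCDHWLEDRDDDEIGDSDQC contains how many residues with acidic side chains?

10

Only D (aspartate) and E (glutamate) carry a side-chain carboxylic acid.
Matching residues: D2, D7, E11, D12, D14, D15, D16, E17, D20, D22.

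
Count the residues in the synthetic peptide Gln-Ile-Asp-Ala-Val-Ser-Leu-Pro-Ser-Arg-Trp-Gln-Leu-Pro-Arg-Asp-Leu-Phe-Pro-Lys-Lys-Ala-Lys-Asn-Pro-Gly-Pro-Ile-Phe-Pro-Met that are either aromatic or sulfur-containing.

Aromatic: F, W, Y. Sulfur-containing: C, M.
Aromatic residues here: Trp11, Phe18, Phe29 (3).
Sulfur-containing residues here: Met31 (1).
The two groups share no amino acid, so total = 3 + 1 = 4.

4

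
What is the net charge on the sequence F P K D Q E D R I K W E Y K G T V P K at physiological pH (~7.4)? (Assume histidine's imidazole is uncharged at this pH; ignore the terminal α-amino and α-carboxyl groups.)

Near pH 7.4, K and R contribute +1 each, D and E contribute −1 each, and every other side chain (His included, as stated) is uncharged.
Positive (K, R): K3, R8, K10, K14, K19 → +5.
Negative (D, E): D4, E6, D7, E12 → −4.
Net charge = (+5) + (−4) = +1.

+1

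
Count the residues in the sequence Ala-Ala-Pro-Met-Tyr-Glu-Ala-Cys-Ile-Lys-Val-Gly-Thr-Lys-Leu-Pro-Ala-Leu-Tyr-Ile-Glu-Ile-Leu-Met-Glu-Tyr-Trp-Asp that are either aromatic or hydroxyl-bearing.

5

Aromatic: F, W, Y. Hydroxyl-bearing: S, T, Y.
Aromatic residues here: Tyr5, Tyr19, Tyr26, Trp27 (4).
Hydroxyl-bearing residues here: Tyr5, Thr13, Tyr19, Tyr26 (4).
Y is in both groups, so the 3 Y residues must not be double-counted.
Total = 4 + 4 − 3 = 5.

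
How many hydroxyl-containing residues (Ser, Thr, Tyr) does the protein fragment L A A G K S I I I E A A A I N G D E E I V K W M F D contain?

1

Matching residues: S6.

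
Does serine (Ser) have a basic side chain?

K, R, and H are the three residues with basic side chains (ε-amine, guanidinium, and imidazole respectively).
Serine is not in this group.

No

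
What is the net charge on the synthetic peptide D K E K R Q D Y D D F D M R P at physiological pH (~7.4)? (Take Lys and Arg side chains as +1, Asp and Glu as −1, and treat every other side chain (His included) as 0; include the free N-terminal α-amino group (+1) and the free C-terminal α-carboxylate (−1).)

Positive (K, R): K2, K4, R5, R14 → +4.
Negative (D, E): D1, E3, D7, D9, D10, D12 → −6.
The N-terminus (+1) and C-terminus (−1) cancel.
Net charge = (+4) + (−6) = −2.

-2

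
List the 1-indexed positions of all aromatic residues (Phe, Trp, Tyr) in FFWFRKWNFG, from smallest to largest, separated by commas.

Matching residues: F1, F2, W3, F4, W7, F9.

1, 2, 3, 4, 7, 9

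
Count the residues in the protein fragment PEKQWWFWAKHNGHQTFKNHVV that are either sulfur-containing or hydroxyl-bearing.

Sulfur-containing: C, M. Hydroxyl-bearing: S, T, Y.
Sulfur-containing residues here: none (0).
Hydroxyl-bearing residues here: T16 (1).
The two groups share no amino acid, so total = 0 + 1 = 1.

1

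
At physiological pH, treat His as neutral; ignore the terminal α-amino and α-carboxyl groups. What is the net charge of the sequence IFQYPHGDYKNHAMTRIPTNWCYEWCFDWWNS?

Near pH 7.4, K and R contribute +1 each, D and E contribute −1 each, and every other side chain (His included, as stated) is uncharged.
Positive (K, R): K10, R16 → +2.
Negative (D, E): D8, E24, D28 → −3.
Net charge = (+2) + (−3) = −1.

-1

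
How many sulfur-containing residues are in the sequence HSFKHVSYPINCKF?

Cysteine (C, thiol) and methionine (M, thioether) are the two sulfur-containing amino acids.
Matching residues: C12.

1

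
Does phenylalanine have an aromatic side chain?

Yes

The aromatic amino acids are Phe (F, benzyl), Trp (W, indole), and Tyr (Y, phenol).
Phenylalanine is in this group.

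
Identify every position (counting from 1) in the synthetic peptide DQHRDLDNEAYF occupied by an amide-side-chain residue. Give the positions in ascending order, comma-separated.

2, 8

The amide-side-chain residues are Asn (N) and Gln (Q).
Matching residues: Q2, N8.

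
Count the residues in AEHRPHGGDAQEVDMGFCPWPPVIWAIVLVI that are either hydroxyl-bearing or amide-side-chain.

Hydroxyl-bearing: S, T, Y. Amide-side-chain: N, Q.
Hydroxyl-bearing residues here: none (0).
Amide-side-chain residues here: Q11 (1).
The two groups share no amino acid, so total = 0 + 1 = 1.

1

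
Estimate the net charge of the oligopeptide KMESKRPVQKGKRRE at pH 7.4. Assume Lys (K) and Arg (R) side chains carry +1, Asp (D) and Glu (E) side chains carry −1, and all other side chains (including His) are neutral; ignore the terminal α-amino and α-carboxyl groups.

+5

Positive (K, R): K1, K5, R6, K10, K12, R13, R14 → +7.
Negative (D, E): E3, E15 → −2.
Net charge = (+7) + (−2) = +5.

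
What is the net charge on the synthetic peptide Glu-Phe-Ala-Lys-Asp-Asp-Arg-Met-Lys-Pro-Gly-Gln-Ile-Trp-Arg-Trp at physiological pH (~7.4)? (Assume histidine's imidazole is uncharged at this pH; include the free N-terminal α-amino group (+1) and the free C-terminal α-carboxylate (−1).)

At pH ~7.4 the Lys and Arg side chains are protonated (+1), the Asp and Glu side chains are deprotonated (−1), and with His taken as neutral all other side chains carry no charge.
Positive (K, R): Lys4, Arg7, Lys9, Arg15 → +4.
Negative (D, E): Glu1, Asp5, Asp6 → −3.
The N-terminus (+1) and C-terminus (−1) cancel.
Net charge = (+4) + (−3) = +1.

+1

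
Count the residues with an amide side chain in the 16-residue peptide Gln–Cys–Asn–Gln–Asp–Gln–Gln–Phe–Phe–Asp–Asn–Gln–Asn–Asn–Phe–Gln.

10

The amide-side-chain residues are Asn (N) and Gln (Q).
Matching residues: Gln1, Asn3, Gln4, Gln6, Gln7, Asn11, Gln12, Asn13, Asn14, Gln16.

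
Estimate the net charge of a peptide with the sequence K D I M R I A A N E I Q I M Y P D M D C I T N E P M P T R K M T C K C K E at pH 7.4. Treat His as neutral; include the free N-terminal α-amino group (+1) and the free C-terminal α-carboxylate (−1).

0

Near pH 7.4, K and R contribute +1 each, D and E contribute −1 each, and every other side chain (His included, as stated) is uncharged.
Positive (K, R): K1, R5, R29, K30, K34, K36 → +6.
Negative (D, E): D2, E10, D17, D19, E24, E37 → −6.
The N-terminus (+1) and C-terminus (−1) cancel.
Net charge = (+6) + (−6) = 0.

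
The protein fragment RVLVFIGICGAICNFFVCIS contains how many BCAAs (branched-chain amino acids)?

8

V, L, and I make up the branched-chain aliphatic group.
Matching residues: V2, L3, V4, I6, I8, I12, V17, I19.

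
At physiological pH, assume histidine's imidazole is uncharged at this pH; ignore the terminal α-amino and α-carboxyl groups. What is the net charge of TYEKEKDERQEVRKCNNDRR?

+1

Near pH 7.4, K and R contribute +1 each, D and E contribute −1 each, and every other side chain (His included, as stated) is uncharged.
Positive (K, R): K4, K6, R9, R13, K14, R19, R20 → +7.
Negative (D, E): E3, E5, D7, E8, E11, D18 → −6.
Net charge = (+7) + (−6) = +1.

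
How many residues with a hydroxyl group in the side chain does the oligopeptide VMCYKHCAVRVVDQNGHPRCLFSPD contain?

The –OH-bearing residues are Ser, Thr (aliphatic alcohols), and Tyr (phenol).
Matching residues: Y4, S23.

2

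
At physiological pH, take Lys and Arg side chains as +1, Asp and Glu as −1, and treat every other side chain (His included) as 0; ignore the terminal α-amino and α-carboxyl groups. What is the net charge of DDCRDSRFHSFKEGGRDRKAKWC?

Positive (K, R): R4, R7, K12, R16, R18, K19, K21 → +7.
Negative (D, E): D1, D2, D5, E13, D17 → −5.
Net charge = (+7) + (−5) = +2.

+2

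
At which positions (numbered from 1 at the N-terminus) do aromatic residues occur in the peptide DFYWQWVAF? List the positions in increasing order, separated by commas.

2, 3, 4, 6, 9

Phenylalanine (F), tryptophan (W), and tyrosine (Y) have aromatic ring side chains.
Matching residues: F2, Y3, W4, W6, F9.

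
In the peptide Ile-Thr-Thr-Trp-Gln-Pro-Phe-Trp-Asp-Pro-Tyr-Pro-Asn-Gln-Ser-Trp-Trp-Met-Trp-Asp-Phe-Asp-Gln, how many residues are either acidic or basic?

3

Acidic: D, E. Basic: H, K, R.
Acidic residues here: Asp9, Asp20, Asp22 (3).
Basic residues here: none (0).
The two groups share no amino acid, so total = 3 + 0 = 3.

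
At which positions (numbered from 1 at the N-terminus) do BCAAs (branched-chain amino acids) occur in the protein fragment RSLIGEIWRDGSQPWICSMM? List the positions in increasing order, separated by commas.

3, 4, 7, 16

The BCAAs are Val, Leu, and Ile — aliphatic side chains with a branch point.
Matching residues: L3, I4, I7, I16.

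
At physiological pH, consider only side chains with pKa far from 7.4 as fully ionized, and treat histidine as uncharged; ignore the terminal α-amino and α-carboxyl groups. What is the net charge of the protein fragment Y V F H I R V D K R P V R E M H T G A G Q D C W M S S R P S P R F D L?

Near pH 7.4, K and R contribute +1 each, D and E contribute −1 each, and every other side chain (His included, as stated) is uncharged.
Positive (K, R): R6, K9, R10, R13, R28, R32 → +6.
Negative (D, E): D8, E14, D22, D34 → −4.
Net charge = (+6) + (−4) = +2.

+2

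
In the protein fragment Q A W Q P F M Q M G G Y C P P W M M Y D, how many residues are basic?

0

The basic amino acids are Lys (K), Arg (R), and His (H).
None of the 20 residues belong to this group.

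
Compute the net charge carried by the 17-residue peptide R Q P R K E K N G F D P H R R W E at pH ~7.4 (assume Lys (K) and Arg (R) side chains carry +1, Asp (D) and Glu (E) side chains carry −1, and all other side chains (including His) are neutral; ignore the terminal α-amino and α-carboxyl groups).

+3

Positive (K, R): R1, R4, K5, K7, R14, R15 → +6.
Negative (D, E): E6, D11, E17 → −3.
Net charge = (+6) + (−3) = +3.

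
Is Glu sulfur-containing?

The sulfur-bearing residues are cysteine (–SH) and methionine (–S–CH₃).
Glutamate is not in this group.

No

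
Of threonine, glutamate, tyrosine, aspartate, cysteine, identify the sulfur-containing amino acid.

cysteine

The sulfur-bearing residues are cysteine (–SH) and methionine (–S–CH₃).
Of the listed options, only cysteine belongs to this group.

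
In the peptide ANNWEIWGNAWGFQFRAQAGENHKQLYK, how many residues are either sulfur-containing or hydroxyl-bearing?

Sulfur-containing: C, M. Hydroxyl-bearing: S, T, Y.
Sulfur-containing residues here: none (0).
Hydroxyl-bearing residues here: Y27 (1).
The two groups share no amino acid, so total = 0 + 1 = 1.

1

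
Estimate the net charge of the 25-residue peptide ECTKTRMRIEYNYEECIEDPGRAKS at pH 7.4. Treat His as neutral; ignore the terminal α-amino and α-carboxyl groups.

-1

The side chains ionized at physiological pH are Lys/Arg (+1) and Asp/Glu (−1); with His treated as neutral, nothing else contributes.
Positive (K, R): K4, R6, R8, R22, K24 → +5.
Negative (D, E): E1, E10, E14, E15, E18, D19 → −6.
Net charge = (+5) + (−6) = −1.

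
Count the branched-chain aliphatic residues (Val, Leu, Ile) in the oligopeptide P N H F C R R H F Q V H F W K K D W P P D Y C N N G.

1

Matching residues: V11.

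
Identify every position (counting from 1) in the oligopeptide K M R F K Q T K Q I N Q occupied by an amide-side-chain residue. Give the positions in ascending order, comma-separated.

6, 9, 11, 12

Only N (asparagine) and Q (glutamine) carry a side-chain carboxamide.
Matching residues: Q6, Q9, N11, Q12.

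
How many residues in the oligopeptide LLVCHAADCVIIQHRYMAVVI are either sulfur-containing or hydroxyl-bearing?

4

Sulfur-containing: C, M. Hydroxyl-bearing: S, T, Y.
Sulfur-containing residues here: C4, C9, M17 (3).
Hydroxyl-bearing residues here: Y16 (1).
The two groups share no amino acid, so total = 3 + 1 = 4.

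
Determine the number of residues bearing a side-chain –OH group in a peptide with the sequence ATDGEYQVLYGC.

S, T, and Y are the three residues with a side-chain hydroxyl.
Matching residues: T2, Y6, Y10.

3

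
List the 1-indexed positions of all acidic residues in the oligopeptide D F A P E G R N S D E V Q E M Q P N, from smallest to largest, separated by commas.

Aspartate (D) and glutamate (E) have carboxylic-acid side chains and are the acidic amino acids.
Matching residues: D1, E5, D10, E11, E14.

1, 5, 10, 11, 14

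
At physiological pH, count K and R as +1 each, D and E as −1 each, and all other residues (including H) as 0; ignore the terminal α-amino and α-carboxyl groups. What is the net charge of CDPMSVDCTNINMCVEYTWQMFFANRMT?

-2

Positive (K, R): R26 → +1.
Negative (D, E): D2, D7, E16 → −3.
Net charge = (+1) + (−3) = −2.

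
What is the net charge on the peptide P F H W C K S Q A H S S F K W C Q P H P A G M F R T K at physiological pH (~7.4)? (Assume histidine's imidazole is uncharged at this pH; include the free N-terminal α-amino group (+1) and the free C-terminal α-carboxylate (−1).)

+4

The side chains ionized at physiological pH are Lys/Arg (+1) and Asp/Glu (−1); with His treated as neutral, nothing else contributes.
Positive (K, R): K6, K14, R25, K27 → +4.
Negative (D, E): none → −0.
The N-terminus (+1) and C-terminus (−1) cancel.
Net charge = (+4) + (−0) = +4.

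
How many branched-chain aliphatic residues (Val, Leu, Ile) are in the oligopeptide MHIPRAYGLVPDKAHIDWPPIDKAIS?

6

Matching residues: I3, L9, V10, I16, I21, I25.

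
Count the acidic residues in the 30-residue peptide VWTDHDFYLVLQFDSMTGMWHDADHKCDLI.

Only D (aspartate) and E (glutamate) carry a side-chain carboxylic acid.
Matching residues: D4, D6, D14, D22, D24, D28.

6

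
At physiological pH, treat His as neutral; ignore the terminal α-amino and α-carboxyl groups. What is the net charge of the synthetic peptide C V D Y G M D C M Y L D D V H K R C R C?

The side chains ionized at physiological pH are Lys/Arg (+1) and Asp/Glu (−1); with His treated as neutral, nothing else contributes.
Positive (K, R): K16, R17, R19 → +3.
Negative (D, E): D3, D7, D12, D13 → −4.
Net charge = (+3) + (−4) = −1.

-1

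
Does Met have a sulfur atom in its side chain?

Yes

The sulfur-bearing residues are cysteine (–SH) and methionine (–S–CH₃).
Methionine is in this group.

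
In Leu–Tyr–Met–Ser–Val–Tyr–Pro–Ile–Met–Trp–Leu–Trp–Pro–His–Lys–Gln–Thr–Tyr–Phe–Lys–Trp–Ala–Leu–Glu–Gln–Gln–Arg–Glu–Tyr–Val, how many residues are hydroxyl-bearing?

S, T, and Y are the three residues with a side-chain hydroxyl.
Matching residues: Tyr2, Ser4, Tyr6, Thr17, Tyr18, Tyr29.

6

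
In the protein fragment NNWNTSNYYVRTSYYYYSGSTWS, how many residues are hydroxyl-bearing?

S, T, and Y are the three residues with a side-chain hydroxyl.
Matching residues: T5, S6, Y8, Y9, T12, S13, Y14, Y15, Y16, Y17, S18, S20, T21, S23.

14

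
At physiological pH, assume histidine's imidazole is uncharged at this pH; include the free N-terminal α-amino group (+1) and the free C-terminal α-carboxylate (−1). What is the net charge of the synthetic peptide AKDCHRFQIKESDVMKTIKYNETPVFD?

At pH ~7.4 the Lys and Arg side chains are protonated (+1), the Asp and Glu side chains are deprotonated (−1), and with His taken as neutral all other side chains carry no charge.
Positive (K, R): K2, R6, K10, K16, K19 → +5.
Negative (D, E): D3, E11, D13, E22, D27 → −5.
The N-terminus (+1) and C-terminus (−1) cancel.
Net charge = (+5) + (−5) = 0.

0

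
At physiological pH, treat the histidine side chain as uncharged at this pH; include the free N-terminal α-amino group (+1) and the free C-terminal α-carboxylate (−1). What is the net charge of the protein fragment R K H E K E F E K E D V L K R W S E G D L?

Near pH 7.4, K and R contribute +1 each, D and E contribute −1 each, and every other side chain (His included, as stated) is uncharged.
Positive (K, R): R1, K2, K5, K9, K14, R15 → +6.
Negative (D, E): E4, E6, E8, E10, D11, E18, D20 → −7.
The N-terminus (+1) and C-terminus (−1) cancel.
Net charge = (+6) + (−7) = −1.

-1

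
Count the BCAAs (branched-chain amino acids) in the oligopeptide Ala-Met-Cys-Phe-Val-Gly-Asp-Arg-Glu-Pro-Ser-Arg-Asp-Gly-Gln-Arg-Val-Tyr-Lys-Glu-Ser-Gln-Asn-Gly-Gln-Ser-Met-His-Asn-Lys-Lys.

2

V, L, and I make up the branched-chain aliphatic group.
Matching residues: Val5, Val17.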